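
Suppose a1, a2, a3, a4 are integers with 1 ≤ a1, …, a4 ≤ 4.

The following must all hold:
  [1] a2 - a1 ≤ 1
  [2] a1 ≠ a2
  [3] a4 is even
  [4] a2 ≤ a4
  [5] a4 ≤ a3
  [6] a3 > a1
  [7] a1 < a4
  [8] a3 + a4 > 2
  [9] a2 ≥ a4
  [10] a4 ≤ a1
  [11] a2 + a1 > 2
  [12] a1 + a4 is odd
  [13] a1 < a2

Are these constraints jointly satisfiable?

Unsatisfiable

Constraints 4, 10, and 13 give a2 ≤ a4, a4 ≤ a1, a1 < a2. Chaining: a2 ≤ a4 ≤ a1 < a2, which forces a2 < a2 — impossible.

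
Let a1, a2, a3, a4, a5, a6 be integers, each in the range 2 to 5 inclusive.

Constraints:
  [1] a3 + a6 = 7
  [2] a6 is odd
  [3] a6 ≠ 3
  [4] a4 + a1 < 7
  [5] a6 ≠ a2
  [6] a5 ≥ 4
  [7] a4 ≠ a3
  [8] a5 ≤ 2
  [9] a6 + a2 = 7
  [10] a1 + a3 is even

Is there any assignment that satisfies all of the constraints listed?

From constraint 6: a5 ≥ 4. From constraint 8: a5 ≤ 2. But 2 < 4, so no value of a5 works.

Unsatisfiable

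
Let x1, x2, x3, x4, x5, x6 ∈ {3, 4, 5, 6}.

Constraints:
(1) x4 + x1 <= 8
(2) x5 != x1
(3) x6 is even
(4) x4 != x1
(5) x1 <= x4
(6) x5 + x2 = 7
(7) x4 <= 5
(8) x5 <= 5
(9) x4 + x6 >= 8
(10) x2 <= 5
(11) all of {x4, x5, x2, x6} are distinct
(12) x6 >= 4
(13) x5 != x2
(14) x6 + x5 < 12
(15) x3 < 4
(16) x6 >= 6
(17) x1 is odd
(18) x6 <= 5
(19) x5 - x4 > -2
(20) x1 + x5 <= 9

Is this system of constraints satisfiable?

Constraints 7, 8, 10, and 18 confine each of x4, x5, x2, x6 to the 3 values {3, …, 5} (the domain already gives each ≥ 3).
Constraint 11 requires all 4 of them to be distinct, but only 3 values are available — impossible by the pigeonhole principle.

Unsatisfiable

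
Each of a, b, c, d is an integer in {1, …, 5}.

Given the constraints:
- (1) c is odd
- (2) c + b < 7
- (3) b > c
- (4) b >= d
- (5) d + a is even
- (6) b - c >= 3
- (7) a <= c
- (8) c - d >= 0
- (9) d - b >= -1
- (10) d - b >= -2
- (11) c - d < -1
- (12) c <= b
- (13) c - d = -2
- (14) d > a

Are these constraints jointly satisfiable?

Constraints 6, 8, and 10 give d − b ≥ -2, b − c ≥ 3, c − d ≥ 0.
Adding all 3 inequalities: the left sides telescope to 0, and the right sides sum to (-2) + 3 + 0 = 1. So 0 ≥ 1, which is false.

Unsatisfiable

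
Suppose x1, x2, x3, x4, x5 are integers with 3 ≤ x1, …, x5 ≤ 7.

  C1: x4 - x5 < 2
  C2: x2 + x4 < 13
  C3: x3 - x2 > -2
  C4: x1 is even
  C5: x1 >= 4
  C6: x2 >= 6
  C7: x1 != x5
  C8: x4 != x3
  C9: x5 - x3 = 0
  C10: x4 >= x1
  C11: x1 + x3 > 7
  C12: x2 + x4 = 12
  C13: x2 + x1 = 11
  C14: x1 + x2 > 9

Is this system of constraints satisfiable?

Satisfiable

Take x1 = 4, x2 = 7, x3 = 6, x4 = 5, x5 = 6. Then constraint 1: x4 - x5 = -1; constraint 2: x2 + x4 = 12; constraint 3: x3 - x2 = -1, and every other listed constraint is also met.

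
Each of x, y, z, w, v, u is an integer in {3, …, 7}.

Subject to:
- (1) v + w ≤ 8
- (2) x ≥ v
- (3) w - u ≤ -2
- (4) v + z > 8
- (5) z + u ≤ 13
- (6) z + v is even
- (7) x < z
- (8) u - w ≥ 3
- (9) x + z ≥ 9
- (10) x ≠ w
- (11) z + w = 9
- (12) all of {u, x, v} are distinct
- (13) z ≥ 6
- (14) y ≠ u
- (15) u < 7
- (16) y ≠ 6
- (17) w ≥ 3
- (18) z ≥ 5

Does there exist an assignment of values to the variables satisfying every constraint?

Take x = 5, y = 5, z = 6, w = 3, v = 4, u = 6. Then constraint 1: v + w = 7; constraint 3: w - u = -3, and every other listed constraint is also met.

Satisfiable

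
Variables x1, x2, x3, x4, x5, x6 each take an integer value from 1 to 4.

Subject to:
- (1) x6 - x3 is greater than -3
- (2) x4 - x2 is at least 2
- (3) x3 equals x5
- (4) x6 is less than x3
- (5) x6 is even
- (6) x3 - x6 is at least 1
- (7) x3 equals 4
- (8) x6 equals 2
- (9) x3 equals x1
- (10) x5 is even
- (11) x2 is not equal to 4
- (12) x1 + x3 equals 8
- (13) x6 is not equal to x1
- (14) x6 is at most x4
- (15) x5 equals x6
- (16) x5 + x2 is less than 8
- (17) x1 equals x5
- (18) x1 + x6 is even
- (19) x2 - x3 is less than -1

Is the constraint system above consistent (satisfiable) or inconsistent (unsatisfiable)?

Constraint 7 fixes x3 = 4 and constraint 8 fixes x6 = 2. Constraints 9, 15, and 17 give x3 = x1 = x5 = x6, so x3 = x6. But 4 ≠ 2 — contradiction.

Unsatisfiable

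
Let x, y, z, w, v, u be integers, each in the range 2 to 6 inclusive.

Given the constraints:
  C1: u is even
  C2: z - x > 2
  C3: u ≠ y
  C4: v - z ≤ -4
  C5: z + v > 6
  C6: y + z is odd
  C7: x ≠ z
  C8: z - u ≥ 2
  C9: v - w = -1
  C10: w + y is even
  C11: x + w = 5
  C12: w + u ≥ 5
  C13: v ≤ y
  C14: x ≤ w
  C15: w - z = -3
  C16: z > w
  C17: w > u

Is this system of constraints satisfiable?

Satisfiable

Try x = 2, y = 3, z = 6, w = 3, v = 2, u = 2.
Check constraint 2: z - x = 4; constraint 4: v - z = -4; constraint 5: z + v = 8. The remaining constraints are straightforward to verify.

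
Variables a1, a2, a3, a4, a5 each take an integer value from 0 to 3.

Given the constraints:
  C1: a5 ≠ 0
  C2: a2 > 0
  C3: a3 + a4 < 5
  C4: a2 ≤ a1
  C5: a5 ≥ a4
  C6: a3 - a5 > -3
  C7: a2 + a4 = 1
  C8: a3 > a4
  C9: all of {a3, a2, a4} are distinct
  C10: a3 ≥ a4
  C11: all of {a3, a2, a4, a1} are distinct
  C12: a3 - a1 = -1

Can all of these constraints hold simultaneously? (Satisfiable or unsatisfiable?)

Satisfiable

Take a1 = 3, a2 = 1, a3 = 2, a4 = 0, a5 = 3. Then constraint 3: a3 + a4 = 2; constraint 6: a3 - a5 = -1, and every other listed constraint is also met.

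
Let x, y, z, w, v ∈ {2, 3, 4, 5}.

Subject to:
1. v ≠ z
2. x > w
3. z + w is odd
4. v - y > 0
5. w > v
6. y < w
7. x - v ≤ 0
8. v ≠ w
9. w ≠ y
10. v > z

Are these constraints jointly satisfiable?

Constraints 2, 5, and 7 give x ≤ v, v < w, w < x. Chaining: x ≤ v < w < x, which forces x < x — impossible.

Unsatisfiable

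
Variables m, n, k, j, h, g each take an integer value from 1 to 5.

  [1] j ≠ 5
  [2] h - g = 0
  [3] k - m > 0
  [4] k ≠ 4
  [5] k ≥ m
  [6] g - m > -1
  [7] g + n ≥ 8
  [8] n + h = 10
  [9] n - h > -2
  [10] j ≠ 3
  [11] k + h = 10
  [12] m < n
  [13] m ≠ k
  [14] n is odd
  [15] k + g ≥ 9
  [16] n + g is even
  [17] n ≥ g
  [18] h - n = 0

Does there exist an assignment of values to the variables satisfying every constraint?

Satisfiable

Setting (m, n, k, j, h, g) = (3, 5, 5, 2, 5, 5) satisfies everything: constraint 2: h - g = 0; constraint 3: k - m = 2; constraint 6: g - m = 2, and the others follow.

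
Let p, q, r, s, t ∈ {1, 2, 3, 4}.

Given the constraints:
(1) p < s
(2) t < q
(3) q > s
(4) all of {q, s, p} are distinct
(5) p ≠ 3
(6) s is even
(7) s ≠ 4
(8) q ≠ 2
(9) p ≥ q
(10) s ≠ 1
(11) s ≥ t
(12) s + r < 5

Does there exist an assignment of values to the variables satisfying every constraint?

Constraints 1, 3, and 9 give p < s, s < q, q ≤ p. Chaining: p < s < q ≤ p, which forces p < p — impossible.

Unsatisfiable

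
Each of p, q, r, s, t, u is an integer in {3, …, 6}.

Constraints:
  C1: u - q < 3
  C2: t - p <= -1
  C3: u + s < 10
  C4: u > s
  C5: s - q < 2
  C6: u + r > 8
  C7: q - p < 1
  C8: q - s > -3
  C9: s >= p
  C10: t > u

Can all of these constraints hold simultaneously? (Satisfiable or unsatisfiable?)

Constraints 2, 4, 9, and 10 give t < p, p ≤ s, s < u, u < t. Chaining: t < p ≤ s < u < t, which forces t < t — impossible.

Unsatisfiable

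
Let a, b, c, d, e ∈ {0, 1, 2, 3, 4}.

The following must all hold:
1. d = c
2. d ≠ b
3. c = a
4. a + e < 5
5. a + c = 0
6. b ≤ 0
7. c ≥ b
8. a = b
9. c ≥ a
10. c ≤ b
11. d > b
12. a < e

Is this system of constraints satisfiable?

Unsatisfiable

From constraints 1, 3, and 8, d = c = a = b, so d = b. But constraint 2 says d ≠ b. Contradiction.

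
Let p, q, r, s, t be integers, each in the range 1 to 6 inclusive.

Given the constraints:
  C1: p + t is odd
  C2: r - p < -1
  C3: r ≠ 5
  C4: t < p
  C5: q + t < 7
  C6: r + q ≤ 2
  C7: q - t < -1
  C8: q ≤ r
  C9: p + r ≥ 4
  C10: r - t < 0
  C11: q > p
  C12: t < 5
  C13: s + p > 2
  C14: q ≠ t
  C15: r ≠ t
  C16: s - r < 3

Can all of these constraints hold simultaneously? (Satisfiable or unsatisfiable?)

Unsatisfiable

Constraints 4, 8, 10, and 11 give r < t, t < p, p < q, q ≤ r. Chaining: r < t < p < q ≤ r, which forces r < r — impossible.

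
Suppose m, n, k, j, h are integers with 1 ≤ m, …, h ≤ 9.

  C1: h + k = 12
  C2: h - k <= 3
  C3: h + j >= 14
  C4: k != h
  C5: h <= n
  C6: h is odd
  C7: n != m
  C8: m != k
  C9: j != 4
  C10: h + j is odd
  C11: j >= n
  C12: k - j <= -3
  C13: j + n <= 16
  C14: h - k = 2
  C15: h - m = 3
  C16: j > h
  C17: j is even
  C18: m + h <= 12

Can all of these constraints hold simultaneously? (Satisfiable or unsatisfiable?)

The assignment m = 4, n = 8, k = 5, j = 8, h = 7 works:
  constraint 1 holds since h + k = 12.
  constraint 2 holds since h - k = 2.
The rest check out directly.

Satisfiable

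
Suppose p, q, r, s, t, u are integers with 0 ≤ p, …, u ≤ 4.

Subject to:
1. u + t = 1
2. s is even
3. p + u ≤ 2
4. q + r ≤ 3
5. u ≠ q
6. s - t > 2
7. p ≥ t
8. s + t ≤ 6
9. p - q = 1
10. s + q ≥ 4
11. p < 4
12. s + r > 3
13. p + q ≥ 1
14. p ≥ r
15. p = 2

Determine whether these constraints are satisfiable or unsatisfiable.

Try p = 2, q = 1, r = 2, s = 4, t = 1, u = 0.
Check constraint 1: u + t = 1; constraint 3: p + u = 2. The remaining constraints are straightforward to verify.

Satisfiable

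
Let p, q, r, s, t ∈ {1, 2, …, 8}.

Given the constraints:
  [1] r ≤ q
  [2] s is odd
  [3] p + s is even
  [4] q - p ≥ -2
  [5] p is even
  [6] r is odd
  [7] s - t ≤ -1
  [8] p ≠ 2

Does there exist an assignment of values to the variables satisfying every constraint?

Unsatisfiable

Constraint 5 makes p even and constraint 2 makes s odd, so p + s must be odd. Constraint 3 says p + s is even — contradiction.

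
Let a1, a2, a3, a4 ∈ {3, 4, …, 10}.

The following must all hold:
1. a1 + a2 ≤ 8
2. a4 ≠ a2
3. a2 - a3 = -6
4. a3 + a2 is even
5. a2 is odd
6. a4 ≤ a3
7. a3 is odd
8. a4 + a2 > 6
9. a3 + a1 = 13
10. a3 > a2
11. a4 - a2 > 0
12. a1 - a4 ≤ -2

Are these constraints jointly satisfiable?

Satisfiable

Try a1 = 4, a2 = 3, a3 = 9, a4 = 6.
Check constraint 1: a1 + a2 = 7; constraint 3: a2 - a3 = -6; constraint 8: a4 + a2 = 9. The remaining constraints are straightforward to verify.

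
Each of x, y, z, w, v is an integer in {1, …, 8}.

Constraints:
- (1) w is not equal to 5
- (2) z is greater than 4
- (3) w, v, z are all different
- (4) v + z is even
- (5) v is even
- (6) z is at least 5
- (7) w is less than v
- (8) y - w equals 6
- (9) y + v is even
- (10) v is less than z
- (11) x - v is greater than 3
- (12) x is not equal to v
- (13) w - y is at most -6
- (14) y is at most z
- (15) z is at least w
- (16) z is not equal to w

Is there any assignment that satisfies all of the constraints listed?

One satisfying assignment is x = 8, y = 8, z = 8, w = 2, v = 4.
For the less obvious constraints — constraint 8: y - w = 6; constraint 11: x - v = 4 — and the others hold by inspection.

Satisfiable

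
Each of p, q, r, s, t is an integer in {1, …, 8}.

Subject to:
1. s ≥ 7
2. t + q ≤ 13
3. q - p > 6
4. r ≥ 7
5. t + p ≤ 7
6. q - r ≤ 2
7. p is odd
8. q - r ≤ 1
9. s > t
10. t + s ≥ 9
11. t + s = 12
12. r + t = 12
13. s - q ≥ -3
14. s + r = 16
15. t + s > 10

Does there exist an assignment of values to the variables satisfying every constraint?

Satisfiable

Take p = 1, q = 8, r = 8, s = 8, t = 4. Then constraint 2: t + q = 12; constraint 3: q - p = 7, and every other listed constraint is also met.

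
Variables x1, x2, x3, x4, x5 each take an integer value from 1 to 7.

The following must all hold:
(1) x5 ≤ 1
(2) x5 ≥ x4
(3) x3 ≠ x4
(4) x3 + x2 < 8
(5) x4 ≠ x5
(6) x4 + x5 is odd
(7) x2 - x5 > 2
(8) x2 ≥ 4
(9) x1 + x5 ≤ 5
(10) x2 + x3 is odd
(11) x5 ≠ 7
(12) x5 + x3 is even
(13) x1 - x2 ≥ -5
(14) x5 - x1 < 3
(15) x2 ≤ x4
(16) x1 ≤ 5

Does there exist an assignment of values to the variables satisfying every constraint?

From constraints 8 and 15: x4 ≥ x2 and x2 ≥ 4, so x4 ≥ 4. From constraints 1 and 2: x4 ≤ x5 and x5 ≤ 1, so x4 ≤ 1. But 1 < 4, so no value of x4 works.

Unsatisfiable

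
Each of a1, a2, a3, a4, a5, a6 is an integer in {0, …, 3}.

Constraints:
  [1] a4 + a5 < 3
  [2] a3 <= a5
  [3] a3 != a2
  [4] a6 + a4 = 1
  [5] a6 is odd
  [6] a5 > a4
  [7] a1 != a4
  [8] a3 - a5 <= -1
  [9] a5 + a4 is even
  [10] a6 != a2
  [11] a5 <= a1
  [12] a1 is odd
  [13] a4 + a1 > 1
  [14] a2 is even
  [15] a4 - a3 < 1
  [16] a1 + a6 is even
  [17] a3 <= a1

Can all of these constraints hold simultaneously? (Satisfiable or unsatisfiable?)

Satisfiable

Try a1 = 3, a2 = 0, a3 = 1, a4 = 0, a5 = 2, a6 = 1.
Check constraint 1: a4 + a5 = 2; constraint 4: a6 + a4 = 1; constraint 8: a3 - a5 = -1. The remaining constraints are straightforward to verify.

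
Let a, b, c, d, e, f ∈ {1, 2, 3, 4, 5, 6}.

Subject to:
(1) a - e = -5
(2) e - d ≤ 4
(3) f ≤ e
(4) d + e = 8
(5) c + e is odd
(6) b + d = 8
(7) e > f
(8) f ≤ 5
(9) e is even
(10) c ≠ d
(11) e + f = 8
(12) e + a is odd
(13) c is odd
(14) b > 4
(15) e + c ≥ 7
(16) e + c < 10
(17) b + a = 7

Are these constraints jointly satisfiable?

Satisfiable

Try a = 1, b = 6, c = 1, d = 2, e = 6, f = 2.
Check constraint 1: a - e = -5; constraint 2: e - d = 4. The remaining constraints are straightforward to verify.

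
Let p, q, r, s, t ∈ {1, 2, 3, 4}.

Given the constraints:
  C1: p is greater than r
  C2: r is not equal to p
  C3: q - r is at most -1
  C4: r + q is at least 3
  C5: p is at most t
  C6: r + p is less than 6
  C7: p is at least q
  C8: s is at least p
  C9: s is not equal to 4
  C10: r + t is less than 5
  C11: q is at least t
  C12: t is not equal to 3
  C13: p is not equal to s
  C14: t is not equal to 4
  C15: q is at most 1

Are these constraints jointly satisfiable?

Constraints 1, 3, 5, and 11 give q < r, r < p, p ≤ t, t ≤ q. Chaining: q < r < p ≤ t ≤ q, which forces q < q — impossible.

Unsatisfiable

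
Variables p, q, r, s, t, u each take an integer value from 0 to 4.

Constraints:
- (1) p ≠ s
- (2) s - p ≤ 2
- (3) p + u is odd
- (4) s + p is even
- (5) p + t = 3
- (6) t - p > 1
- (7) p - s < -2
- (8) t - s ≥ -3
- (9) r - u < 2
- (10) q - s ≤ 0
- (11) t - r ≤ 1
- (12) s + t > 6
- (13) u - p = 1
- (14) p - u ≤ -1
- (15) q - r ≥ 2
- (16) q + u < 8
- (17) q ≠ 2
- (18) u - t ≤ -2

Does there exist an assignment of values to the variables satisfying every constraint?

Constraints 2, 10, 11, 14, 15, and 18 give s − q ≥ 0, q − r ≥ 2, r − t ≥ -1, t − u ≥ 2, u − p ≥ 1, p − s ≥ -2.
Adding all 6 inequalities: the left sides telescope to 0, and the right sides sum to 0 + 2 + (-1) + 2 + 1 + (-2) = 2. So 0 ≥ 2, which is false.

Unsatisfiable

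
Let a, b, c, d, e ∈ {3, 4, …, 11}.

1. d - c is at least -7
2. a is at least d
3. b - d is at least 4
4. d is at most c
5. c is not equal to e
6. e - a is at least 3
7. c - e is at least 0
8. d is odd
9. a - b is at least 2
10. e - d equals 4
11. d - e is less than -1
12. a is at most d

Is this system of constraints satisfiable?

Unsatisfiable

Constraints 1, 3, 6, 7, and 9 give d − c ≥ -7, c − e ≥ 0, e − a ≥ 3, a − b ≥ 2, b − d ≥ 4.
Adding all 5 inequalities: the left sides telescope to 0, and the right sides sum to (-7) + 0 + 3 + 2 + 4 = 2. So 0 ≥ 2, which is false.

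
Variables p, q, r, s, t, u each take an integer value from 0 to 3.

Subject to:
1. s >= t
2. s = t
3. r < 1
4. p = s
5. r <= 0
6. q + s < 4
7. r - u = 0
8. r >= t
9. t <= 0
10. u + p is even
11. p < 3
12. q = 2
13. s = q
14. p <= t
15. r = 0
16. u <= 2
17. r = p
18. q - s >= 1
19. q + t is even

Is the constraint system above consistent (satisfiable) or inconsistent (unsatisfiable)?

Constraint 15 fixes r = 0 and constraint 12 fixes q = 2. Constraints 4, 13, and 17 give r = p = s = q, so r = q. But 0 ≠ 2 — contradiction.

Unsatisfiable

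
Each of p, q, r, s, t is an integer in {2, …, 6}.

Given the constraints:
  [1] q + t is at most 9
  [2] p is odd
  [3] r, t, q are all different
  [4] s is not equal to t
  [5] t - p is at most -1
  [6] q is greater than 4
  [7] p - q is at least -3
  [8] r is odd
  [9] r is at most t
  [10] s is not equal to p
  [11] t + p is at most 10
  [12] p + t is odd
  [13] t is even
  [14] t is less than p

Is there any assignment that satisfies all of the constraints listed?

The assignment p = 5, q = 5, r = 3, s = 2, t = 4 works:
  constraint 1 holds since q + t = 9.
  constraint 5 holds since t - p = -1.
The rest check out directly.

Satisfiable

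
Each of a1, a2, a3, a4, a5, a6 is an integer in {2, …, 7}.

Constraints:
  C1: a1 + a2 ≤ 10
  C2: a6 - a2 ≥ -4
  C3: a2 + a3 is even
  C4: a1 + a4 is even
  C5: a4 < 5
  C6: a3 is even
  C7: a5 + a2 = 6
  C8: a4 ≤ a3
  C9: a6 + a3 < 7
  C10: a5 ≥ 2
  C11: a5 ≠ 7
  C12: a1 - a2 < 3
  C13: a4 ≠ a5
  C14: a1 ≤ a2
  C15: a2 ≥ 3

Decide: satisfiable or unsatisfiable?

Satisfiable

The assignment a1 = 4, a2 = 4, a3 = 4, a4 = 4, a5 = 2, a6 = 2 works:
  constraint 1 holds since a1 + a2 = 8.
  constraint 2 holds since a6 - a2 = -2.
  constraint 7 holds since a5 + a2 = 6.
The rest check out directly.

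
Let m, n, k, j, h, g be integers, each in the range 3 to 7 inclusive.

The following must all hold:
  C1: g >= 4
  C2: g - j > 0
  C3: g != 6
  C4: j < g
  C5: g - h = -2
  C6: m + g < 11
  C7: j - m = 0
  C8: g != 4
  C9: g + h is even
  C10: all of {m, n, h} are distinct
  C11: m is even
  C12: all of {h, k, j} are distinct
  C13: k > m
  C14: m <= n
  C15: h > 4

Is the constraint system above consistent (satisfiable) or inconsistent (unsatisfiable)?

Satisfiable

Take m = 4, n = 5, k = 5, j = 4, h = 7, g = 5. Then constraint 2: g - j = 1; constraint 5: g - h = -2; constraint 6: m + g = 9, and every other listed constraint is also met.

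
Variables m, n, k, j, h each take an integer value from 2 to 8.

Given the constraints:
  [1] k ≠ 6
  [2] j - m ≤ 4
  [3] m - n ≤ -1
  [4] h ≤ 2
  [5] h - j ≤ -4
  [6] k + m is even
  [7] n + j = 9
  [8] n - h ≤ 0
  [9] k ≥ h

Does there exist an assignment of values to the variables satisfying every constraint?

Constraints 2, 3, 5, and 8 give j − h ≥ 4, h − n ≥ 0, n − m ≥ 1, m − j ≥ -4.
Adding all 4 inequalities: the left sides telescope to 0, and the right sides sum to 4 + 0 + 1 + (-4) = 1. So 0 ≥ 1, which is false.

Unsatisfiable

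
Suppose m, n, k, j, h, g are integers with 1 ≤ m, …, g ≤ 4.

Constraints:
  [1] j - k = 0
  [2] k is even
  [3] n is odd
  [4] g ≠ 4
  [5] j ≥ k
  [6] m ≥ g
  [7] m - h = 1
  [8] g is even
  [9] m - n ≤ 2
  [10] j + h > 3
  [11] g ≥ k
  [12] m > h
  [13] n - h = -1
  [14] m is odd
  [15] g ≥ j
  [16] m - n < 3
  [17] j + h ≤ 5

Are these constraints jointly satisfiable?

Try m = 3, n = 1, k = 2, j = 2, h = 2, g = 2.
Check constraint 1: j - k = 0; constraint 7: m - h = 1; constraint 9: m - n = 2. The remaining constraints are straightforward to verify.

Satisfiable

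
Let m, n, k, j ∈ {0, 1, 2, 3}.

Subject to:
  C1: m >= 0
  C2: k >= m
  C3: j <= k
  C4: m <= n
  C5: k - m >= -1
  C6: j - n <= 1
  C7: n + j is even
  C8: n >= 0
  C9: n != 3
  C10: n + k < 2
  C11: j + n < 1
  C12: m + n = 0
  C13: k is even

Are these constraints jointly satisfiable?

Satisfiable

One satisfying assignment is m = 0, n = 0, k = 0, j = 0.
For the less obvious constraints — constraint 5: k - m = 0; constraint 6: j - n = 0; constraint 10: n + k = 0 — and the others hold by inspection.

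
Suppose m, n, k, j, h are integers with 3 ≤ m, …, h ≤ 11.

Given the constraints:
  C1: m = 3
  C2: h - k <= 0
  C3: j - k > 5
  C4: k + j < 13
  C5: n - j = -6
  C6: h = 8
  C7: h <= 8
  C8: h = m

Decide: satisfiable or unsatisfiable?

Unsatisfiable

Constraint 6 fixes h = 8 and constraint 1 fixes m = 3, but constraint 8 requires h = m. Since 8 ≠ 3, contradiction.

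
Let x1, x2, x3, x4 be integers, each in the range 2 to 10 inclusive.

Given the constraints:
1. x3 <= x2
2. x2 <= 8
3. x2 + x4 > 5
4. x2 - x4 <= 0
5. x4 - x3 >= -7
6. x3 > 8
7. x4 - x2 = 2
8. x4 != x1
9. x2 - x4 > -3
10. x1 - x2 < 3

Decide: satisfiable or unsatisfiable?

Unsatisfiable

From constraint 6: x3 ≥ 9. From constraints 1 and 2: x3 ≤ x2 and x2 ≤ 8, so x3 ≤ 8. But 8 < 9, so no value of x3 works.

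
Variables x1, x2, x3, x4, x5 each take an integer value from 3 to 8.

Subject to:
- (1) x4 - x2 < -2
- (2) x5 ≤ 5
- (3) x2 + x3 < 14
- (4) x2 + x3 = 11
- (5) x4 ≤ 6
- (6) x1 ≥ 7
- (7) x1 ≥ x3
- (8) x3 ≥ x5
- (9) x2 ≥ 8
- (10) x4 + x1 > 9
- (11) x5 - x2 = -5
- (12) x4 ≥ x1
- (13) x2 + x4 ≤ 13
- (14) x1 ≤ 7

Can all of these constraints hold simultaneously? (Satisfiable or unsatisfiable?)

Unsatisfiable

From constraint 9: x2 ≥ 8. From constraints 6 and 12: x4 ≥ x1 ≥ 7. Hence x2 + x4 ≥ 15. But constraint 13 requires x2 + x4 ≤ 13, and 13 < 15. Contradiction.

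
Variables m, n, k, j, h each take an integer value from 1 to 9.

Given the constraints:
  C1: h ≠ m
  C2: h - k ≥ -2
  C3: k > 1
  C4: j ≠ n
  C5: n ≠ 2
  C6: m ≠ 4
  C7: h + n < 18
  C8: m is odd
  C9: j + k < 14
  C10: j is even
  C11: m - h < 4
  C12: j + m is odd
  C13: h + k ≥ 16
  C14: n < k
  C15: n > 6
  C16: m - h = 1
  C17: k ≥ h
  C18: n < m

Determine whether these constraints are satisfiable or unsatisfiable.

Satisfiable

One satisfying assignment is m = 9, n = 8, k = 9, j = 2, h = 8.
For the less obvious constraints — constraint 2: h - k = -1; constraint 7: h + n = 16; constraint 9: j + k = 11 — and the others hold by inspection.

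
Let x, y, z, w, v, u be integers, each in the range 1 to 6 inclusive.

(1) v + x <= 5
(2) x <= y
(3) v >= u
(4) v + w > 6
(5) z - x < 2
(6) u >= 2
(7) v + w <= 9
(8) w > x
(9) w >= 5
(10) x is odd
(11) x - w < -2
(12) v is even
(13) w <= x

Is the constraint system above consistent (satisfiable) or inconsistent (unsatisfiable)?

From constraints 3 and 6: v ≥ u ≥ 2. From constraints 9 and 13: x ≥ w ≥ 5. Hence v + x ≥ 7. But constraint 1 requires v + x ≤ 5, and 5 < 7. Contradiction.

Unsatisfiable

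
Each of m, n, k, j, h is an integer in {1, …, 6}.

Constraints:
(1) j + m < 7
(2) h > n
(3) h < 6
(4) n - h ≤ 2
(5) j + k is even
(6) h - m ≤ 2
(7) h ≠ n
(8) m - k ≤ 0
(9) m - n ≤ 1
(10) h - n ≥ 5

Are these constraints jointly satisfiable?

Constraints 6, 9, and 10 give n − m ≥ -1, m − h ≥ -2, h − n ≥ 5.
Adding all 3 inequalities: the left sides telescope to 0, and the right sides sum to (-1) + (-2) + 5 = 2. So 0 ≥ 2, which is false.

Unsatisfiable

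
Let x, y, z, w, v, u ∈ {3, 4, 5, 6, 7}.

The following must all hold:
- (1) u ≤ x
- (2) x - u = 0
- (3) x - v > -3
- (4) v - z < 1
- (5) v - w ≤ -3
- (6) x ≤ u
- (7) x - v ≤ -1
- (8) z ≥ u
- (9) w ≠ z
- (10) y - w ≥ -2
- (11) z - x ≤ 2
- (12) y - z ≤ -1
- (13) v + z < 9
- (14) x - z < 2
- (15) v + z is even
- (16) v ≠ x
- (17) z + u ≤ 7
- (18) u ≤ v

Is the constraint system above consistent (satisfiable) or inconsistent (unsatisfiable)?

Unsatisfiable

Constraints 5, 7, 10, 11, and 12 give x − z ≥ -2, z − y ≥ 1, y − w ≥ -2, w − v ≥ 3, v − x ≥ 1.
Adding all 5 inequalities: the left sides telescope to 0, and the right sides sum to (-2) + 1 + (-2) + 3 + 1 = 1. So 0 ≥ 1, which is false.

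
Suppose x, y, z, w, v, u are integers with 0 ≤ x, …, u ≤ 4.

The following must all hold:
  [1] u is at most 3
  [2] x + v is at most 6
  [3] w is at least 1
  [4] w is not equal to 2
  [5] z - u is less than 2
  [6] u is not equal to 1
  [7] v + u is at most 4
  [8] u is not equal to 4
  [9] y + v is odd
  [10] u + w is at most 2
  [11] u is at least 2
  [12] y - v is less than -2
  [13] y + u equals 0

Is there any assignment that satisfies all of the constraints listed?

From constraint 11: u ≥ 2. From constraint 3: w ≥ 1. Hence u + w ≥ 3. But constraint 10 requires u + w ≤ 2, and 2 < 3. Contradiction.

Unsatisfiable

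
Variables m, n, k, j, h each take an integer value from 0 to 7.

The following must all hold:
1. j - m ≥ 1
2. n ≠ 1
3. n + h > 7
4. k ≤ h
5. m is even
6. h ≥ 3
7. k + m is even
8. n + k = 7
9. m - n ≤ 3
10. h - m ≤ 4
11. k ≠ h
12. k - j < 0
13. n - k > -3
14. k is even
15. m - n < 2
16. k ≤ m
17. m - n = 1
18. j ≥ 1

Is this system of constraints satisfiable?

Try m = 4, n = 3, k = 4, j = 7, h = 5.
Check constraint 1: j - m = 3; constraint 3: n + h = 8. The remaining constraints are straightforward to verify.

Satisfiable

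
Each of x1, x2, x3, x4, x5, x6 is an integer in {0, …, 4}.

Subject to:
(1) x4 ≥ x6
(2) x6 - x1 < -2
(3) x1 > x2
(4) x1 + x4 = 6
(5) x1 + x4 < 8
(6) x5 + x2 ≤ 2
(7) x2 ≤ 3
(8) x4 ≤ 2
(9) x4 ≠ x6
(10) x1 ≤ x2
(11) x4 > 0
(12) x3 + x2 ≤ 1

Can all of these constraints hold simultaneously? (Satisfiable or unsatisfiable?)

Unsatisfiable

From constraints 7 and 10: x1 ≤ x2 ≤ 3. From constraint 8: x4 ≤ 2. Hence x1 + x4 ≤ 5. But constraint 4 requires x1 + x4 = 6, and 6 > 5. Contradiction.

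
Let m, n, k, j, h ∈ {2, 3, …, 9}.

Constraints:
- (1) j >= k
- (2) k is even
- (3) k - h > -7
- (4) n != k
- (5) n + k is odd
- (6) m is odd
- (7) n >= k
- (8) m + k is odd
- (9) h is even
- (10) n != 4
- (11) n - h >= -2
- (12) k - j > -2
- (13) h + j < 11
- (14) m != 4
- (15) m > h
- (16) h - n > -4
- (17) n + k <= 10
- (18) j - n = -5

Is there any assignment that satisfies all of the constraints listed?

Satisfiable

The assignment m = 9, n = 7, k = 2, j = 2, h = 6 works:
  constraint 3 holds since k - h = -4.
  constraint 11 holds since n - h = 1.
The rest check out directly.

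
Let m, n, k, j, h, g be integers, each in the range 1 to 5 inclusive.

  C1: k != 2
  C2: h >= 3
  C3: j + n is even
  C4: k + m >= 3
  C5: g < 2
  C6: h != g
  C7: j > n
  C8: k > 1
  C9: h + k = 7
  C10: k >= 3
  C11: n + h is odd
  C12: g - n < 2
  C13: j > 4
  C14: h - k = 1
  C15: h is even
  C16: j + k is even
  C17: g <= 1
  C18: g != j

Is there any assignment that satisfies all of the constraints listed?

Satisfiable

Try m = 3, n = 1, k = 3, j = 5, h = 4, g = 1.
Check constraint 4: k + m = 6; constraint 9: h + k = 7. The remaining constraints are straightforward to verify.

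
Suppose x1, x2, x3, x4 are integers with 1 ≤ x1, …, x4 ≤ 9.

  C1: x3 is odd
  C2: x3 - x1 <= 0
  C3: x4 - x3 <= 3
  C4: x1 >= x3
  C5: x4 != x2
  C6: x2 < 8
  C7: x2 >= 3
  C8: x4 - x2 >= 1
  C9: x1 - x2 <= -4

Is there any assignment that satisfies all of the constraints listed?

Constraints 2, 3, 8, and 9 give x4 − x2 ≥ 1, x2 − x1 ≥ 4, x1 − x3 ≥ 0, x3 − x4 ≥ -3.
Adding all 4 inequalities: the left sides telescope to 0, and the right sides sum to 1 + 4 + 0 + (-3) = 2. So 0 ≥ 2, which is false.

Unsatisfiable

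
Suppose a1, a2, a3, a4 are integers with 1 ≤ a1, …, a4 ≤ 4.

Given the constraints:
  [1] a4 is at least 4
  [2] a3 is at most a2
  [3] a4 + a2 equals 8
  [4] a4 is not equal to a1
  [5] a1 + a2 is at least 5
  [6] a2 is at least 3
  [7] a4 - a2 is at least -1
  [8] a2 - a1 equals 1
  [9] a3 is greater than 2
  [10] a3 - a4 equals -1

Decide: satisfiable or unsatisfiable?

Setting (a1, a2, a3, a4) = (3, 4, 3, 4) satisfies everything: constraint 3: a4 + a2 = 8; constraint 5: a1 + a2 = 7, and the others follow.

Satisfiable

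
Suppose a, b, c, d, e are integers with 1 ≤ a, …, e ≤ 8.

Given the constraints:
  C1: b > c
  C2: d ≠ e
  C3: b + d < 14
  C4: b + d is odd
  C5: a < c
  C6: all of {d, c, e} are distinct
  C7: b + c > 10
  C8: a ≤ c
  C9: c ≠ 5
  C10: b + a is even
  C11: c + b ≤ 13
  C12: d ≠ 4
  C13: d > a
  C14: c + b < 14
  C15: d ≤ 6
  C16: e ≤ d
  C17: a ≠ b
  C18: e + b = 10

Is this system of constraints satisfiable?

Satisfiable

The assignment a = 2, b = 8, c = 3, d = 5, e = 2 works:
  constraint 3 holds since b + d = 13.
  constraint 7 holds since b + c = 11.
  constraint 11 holds since c + b = 11.
The rest check out directly.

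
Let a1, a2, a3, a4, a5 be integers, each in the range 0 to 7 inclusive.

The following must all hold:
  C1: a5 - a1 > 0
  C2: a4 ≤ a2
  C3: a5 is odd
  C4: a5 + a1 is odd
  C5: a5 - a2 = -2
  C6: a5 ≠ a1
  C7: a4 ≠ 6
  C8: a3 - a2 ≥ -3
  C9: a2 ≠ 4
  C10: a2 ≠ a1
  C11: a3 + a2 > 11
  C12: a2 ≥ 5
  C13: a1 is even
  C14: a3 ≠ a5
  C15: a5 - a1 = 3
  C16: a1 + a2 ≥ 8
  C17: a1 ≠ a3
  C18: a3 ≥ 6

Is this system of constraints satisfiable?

Satisfiable

Take a1 = 2, a2 = 7, a3 = 7, a4 = 7, a5 = 5. Then constraint 1: a5 - a1 = 3; constraint 5: a5 - a2 = -2, and every other listed constraint is also met.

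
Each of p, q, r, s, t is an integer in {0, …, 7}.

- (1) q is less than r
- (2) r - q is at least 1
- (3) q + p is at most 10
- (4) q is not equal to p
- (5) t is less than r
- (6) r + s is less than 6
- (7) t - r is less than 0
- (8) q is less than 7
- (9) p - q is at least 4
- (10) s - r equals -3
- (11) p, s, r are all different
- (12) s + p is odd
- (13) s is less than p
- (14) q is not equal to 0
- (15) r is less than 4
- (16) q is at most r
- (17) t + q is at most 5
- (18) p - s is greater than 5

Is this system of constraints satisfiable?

One satisfying assignment is p = 7, q = 1, r = 3, s = 0, t = 1.
For the less obvious constraints — constraint 2: r - q = 2; constraint 3: q + p = 8 — and the others hold by inspection.

Satisfiable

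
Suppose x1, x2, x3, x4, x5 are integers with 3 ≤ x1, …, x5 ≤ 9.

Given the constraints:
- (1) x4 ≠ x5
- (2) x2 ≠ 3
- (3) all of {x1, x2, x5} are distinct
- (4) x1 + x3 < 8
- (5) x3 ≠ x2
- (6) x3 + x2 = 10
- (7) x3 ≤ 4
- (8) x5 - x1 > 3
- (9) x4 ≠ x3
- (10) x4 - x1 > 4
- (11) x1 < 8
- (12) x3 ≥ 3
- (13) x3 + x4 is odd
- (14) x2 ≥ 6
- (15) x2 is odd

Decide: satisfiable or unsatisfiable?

Satisfiable

One satisfying assignment is x1 = 3, x2 = 7, x3 = 3, x4 = 8, x5 = 9.
For the less obvious constraints — constraint 4: x1 + x3 = 6; constraint 6: x3 + x2 = 10 — and the others hold by inspection.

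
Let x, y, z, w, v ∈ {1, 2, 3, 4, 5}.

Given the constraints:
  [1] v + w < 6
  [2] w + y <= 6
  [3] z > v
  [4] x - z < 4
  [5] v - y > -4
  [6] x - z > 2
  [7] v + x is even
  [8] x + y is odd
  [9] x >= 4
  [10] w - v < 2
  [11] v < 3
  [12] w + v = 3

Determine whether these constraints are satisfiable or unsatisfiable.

Satisfiable

Try x = 5, y = 2, z = 2, w = 2, v = 1.
Check constraint 1: v + w = 3; constraint 2: w + y = 4. The remaining constraints are straightforward to verify.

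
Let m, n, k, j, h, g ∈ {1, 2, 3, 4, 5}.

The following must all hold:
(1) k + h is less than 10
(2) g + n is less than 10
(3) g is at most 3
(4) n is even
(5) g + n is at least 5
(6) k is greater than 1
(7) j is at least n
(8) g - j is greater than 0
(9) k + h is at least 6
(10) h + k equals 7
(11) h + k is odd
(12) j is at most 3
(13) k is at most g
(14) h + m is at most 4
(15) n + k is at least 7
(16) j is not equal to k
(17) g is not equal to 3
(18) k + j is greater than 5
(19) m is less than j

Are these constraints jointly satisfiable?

From constraints 7 and 12: n ≤ j ≤ 3. From constraints 3 and 13: k ≤ g ≤ 3. Hence n + k ≤ 6. But constraint 15 requires n + k ≥ 7, and 7 > 6. Contradiction.

Unsatisfiable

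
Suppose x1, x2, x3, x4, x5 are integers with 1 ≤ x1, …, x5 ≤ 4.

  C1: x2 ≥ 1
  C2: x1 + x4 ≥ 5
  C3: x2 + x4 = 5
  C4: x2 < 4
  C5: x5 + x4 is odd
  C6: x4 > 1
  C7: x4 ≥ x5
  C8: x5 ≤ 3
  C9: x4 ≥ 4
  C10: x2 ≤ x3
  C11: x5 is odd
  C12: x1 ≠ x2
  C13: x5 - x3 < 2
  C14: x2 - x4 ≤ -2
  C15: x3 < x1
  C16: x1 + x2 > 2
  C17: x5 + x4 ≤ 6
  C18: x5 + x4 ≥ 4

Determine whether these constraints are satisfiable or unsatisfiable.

Try x1 = 3, x2 = 1, x3 = 1, x4 = 4, x5 = 1.
Check constraint 2: x1 + x4 = 7; constraint 3: x2 + x4 = 5. The remaining constraints are straightforward to verify.

Satisfiable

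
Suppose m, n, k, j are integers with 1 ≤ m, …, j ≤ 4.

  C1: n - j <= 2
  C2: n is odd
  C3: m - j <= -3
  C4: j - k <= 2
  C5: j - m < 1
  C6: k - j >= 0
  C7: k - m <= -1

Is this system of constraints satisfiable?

Constraints 3, 4, and 7 give m − k ≥ 1, k − j ≥ -2, j − m ≥ 3.
Adding all 3 inequalities: the left sides telescope to 0, and the right sides sum to 1 + (-2) + 3 = 2. So 0 ≥ 2, which is false.

Unsatisfiable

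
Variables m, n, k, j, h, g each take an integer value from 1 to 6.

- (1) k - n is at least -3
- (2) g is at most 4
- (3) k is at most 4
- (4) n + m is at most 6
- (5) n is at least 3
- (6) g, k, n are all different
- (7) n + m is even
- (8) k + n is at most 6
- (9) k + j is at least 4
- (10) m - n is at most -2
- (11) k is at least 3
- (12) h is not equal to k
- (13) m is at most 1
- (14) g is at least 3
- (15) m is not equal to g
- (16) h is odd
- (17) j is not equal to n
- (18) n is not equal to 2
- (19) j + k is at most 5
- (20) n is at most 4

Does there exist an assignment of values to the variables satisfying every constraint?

Constraints 2, 3, 5, 11, 14, and 20 confine each of g, k, n to the 2 values {3, 4}.
Constraint 6 requires all 3 of them to be distinct, but only 2 values are available — impossible by the pigeonhole principle.

Unsatisfiable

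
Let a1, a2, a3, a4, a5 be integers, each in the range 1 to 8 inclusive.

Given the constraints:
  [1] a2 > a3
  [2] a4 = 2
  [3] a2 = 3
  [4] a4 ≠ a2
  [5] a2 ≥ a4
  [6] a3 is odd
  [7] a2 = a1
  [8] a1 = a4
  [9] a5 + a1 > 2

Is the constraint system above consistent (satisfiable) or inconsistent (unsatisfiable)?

Unsatisfiable

Constraint 3 fixes a2 = 3 and constraint 2 fixes a4 = 2. Constraints 7 and 8 give a2 = a1 = a4, so a2 = a4. But 3 ≠ 2 — contradiction.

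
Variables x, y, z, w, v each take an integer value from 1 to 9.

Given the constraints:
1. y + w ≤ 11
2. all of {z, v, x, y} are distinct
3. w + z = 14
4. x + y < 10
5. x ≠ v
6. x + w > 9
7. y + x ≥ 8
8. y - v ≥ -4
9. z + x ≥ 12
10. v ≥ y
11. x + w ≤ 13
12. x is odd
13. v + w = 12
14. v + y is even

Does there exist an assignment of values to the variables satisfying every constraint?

Satisfiable

Try x = 5, y = 3, z = 9, w = 5, v = 7.
Check constraint 1: y + w = 8; constraint 3: w + z = 14. The remaining constraints are straightforward to verify.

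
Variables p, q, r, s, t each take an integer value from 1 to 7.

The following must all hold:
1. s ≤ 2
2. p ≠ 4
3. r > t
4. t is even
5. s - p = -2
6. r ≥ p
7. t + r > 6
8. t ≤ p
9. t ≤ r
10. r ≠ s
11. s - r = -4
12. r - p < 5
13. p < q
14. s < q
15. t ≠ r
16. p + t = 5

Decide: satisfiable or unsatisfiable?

Try p = 3, q = 7, r = 5, s = 1, t = 2.
Check constraint 5: s - p = -2; constraint 7: t + r = 7. The remaining constraints are straightforward to verify.

Satisfiable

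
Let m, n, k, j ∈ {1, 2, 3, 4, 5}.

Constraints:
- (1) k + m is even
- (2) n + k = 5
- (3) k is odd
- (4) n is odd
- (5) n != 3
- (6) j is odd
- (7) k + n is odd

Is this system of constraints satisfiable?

Unsatisfiable

Constraint 3 makes k odd and constraint 4 makes n odd, so k + n must be even. Constraint 7 says k + n is odd — contradiction.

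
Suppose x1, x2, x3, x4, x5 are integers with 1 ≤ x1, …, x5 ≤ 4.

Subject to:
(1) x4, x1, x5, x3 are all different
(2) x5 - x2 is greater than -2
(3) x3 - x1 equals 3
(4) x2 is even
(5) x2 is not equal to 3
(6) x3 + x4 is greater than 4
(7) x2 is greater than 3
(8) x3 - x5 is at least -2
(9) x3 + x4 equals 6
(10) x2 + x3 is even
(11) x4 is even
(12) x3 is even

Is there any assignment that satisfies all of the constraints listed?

Satisfiable

Take x1 = 1, x2 = 4, x3 = 4, x4 = 2, x5 = 3. Then constraint 2: x5 - x2 = -1; constraint 3: x3 - x1 = 3, and every other listed constraint is also met.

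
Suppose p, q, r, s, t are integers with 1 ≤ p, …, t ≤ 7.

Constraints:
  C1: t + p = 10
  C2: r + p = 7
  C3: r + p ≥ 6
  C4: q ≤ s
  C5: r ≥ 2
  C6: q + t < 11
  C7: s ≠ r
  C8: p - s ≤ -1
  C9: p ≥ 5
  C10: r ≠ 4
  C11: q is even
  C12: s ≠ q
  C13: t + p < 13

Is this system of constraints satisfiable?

The assignment p = 5, q = 4, r = 2, s = 6, t = 5 works:
  constraint 1 holds since t + p = 10.
  constraint 2 holds since r + p = 7.
The rest check out directly.

Satisfiable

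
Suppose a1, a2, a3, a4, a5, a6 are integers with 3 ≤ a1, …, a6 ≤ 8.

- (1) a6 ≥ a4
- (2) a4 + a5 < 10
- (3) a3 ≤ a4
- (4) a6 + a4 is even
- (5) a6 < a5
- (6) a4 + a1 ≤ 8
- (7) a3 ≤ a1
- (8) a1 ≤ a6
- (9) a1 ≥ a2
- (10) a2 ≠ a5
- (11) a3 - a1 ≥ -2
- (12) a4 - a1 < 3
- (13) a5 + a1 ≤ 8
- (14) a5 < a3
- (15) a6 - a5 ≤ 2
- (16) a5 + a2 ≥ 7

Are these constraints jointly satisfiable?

Constraints 1, 3, 5, and 14 give a4 ≤ a6, a6 < a5, a5 < a3, a3 ≤ a4. Chaining: a4 ≤ a6 < a5 < a3 ≤ a4, which forces a4 < a4 — impossible.

Unsatisfiable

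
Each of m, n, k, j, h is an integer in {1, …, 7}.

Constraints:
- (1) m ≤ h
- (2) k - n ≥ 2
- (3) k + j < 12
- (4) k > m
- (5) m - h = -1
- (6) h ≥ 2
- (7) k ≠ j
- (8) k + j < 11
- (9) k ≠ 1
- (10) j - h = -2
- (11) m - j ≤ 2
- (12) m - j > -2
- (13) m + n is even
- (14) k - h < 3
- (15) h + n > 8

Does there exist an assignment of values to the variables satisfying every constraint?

Satisfiable

One satisfying assignment is m = 5, n = 3, k = 6, j = 4, h = 6.
For the less obvious constraints — constraint 2: k - n = 3; constraint 3: k + j = 10 — and the others hold by inspection.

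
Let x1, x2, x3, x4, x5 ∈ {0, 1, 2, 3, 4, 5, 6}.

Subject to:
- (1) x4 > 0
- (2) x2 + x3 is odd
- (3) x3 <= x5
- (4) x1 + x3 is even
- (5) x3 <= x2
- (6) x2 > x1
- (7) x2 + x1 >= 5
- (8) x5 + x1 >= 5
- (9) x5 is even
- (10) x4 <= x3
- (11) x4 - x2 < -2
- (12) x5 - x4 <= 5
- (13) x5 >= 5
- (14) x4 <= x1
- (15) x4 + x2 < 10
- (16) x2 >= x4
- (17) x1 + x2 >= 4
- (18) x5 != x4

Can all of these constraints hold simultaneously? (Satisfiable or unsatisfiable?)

Satisfiable

Take x1 = 1, x2 = 6, x3 = 1, x4 = 1, x5 = 6. Then constraint 7: x2 + x1 = 7; constraint 8: x5 + x1 = 7; constraint 11: x4 - x2 = -5, and every other listed constraint is also met.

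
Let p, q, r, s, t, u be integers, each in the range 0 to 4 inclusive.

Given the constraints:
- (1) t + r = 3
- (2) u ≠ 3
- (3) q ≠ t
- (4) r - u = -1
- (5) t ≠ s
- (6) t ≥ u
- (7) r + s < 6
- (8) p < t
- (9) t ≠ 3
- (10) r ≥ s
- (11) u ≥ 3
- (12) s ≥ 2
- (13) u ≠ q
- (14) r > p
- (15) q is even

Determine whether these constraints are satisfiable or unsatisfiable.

Unsatisfiable

From constraints 6 and 11: t ≥ u ≥ 3. From constraints 10 and 12: r ≥ s ≥ 2. Hence t + r ≥ 5. But constraint 1 requires t + r = 3, and 3 < 5. Contradiction.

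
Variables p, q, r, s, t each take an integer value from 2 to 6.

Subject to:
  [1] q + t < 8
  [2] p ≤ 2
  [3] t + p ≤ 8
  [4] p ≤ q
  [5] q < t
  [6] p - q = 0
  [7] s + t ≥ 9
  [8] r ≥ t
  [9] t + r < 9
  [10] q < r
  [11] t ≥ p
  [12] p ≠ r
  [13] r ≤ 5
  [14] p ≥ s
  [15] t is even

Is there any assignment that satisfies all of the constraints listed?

From constraints 2 and 14: s ≤ p ≤ 2. From constraints 8 and 13: t ≤ r ≤ 5. Hence s + t ≤ 7. But constraint 7 requires s + t ≥ 9, and 9 > 7. Contradiction.

Unsatisfiable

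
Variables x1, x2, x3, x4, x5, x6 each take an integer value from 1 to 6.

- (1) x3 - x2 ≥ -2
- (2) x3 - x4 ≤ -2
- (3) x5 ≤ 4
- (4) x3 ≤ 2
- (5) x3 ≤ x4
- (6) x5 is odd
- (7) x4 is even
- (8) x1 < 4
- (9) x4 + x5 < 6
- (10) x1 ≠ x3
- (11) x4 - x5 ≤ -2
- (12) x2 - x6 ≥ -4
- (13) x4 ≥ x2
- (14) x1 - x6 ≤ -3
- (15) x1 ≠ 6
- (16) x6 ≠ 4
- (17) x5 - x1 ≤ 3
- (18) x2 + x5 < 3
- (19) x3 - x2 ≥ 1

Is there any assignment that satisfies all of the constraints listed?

Unsatisfiable

Constraints 2, 11, 12, 14, 17, and 19 give x2 − x6 ≥ -4, x6 − x1 ≥ 3, x1 − x5 ≥ -3, x5 − x4 ≥ 2, x4 − x3 ≥ 2, x3 − x2 ≥ 1.
Adding all 6 inequalities: the left sides telescope to 0, and the right sides sum to (-4) + 3 + (-3) + 2 + 2 + 1 = 1. So 0 ≥ 1, which is false.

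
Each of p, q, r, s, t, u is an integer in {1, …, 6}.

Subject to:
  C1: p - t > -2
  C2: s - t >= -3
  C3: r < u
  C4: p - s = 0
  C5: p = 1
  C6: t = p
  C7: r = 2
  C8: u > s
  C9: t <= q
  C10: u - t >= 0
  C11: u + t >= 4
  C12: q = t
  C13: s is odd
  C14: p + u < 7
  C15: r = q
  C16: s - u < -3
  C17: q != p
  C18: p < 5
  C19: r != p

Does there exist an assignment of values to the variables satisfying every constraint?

Unsatisfiable

Constraint 7 fixes r = 2 and constraint 5 fixes p = 1. Constraints 6, 12, and 15 give r = q = t = p, so r = p. But 2 ≠ 1 — contradiction.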